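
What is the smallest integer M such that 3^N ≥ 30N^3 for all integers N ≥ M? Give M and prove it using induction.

M = 10

At N = 9: 19683 < 21870, so the inequality fails and M ≥ 10. We prove 3^N ≥ 30N^3 for all N ≥ 10.
Base case (N = 10): 3^N = 59049 and 30N^3 = 30000, so 59049 ≥ 30000.
Suppose the result is true for N = r, so 3^r ≥ 30r^3.
Then 3^(r + 1) = 3·(3^r) ≥ 3·(30r^3).
Also, for r ≥ 10 we have 3·(30r^3) ≥ 30(r+1)^3, since 3 ≥ (1 + 1/r)^3 for all r ≥ 10.
Combining, 3^(r + 1) ≥ 30(r+1)^3.
By induction, the statement is established for all N ≥ 10.
Hence the smallest such M is 10.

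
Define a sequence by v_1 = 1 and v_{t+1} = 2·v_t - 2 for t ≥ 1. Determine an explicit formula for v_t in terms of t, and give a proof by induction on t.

Computing the first terms: v_1 = 1, v_2 = 0, v_3 = -2. This suggests v_t = -2^(t - 1) + 2.
When t = 1: the formula gives 1 = 1 = v_1.
For the inductive step, assume it holds for an arbitrary k ≥ 1, so v_k = -2^(k - 1) + 2.
Then v_{k+1} = 2·v_k - 2 = 2·(-2^(k - 1) + 2) - 2 = -2^k + 2 = -2^((k+1) - 1) + 2,
which is the claimed formula at t = k+1.
Hence, by induction on t, the claim holds for every t ≥ 1.

v_t = -2^(t - 1) + 2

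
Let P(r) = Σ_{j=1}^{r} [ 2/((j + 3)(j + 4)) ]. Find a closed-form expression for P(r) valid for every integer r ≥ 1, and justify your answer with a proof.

P(r) = r/(2(r + 4))

We claim P(r) = r/(2(r + 4)) for all r ≥ 1.
When r = 1: P(1) = 1/10, and the closed form gives 1/10. They agree.
For the inductive step, assume it holds for an arbitrary j ≥ 1, so P(j) = j/(2(j + 4)).
Then P(j+1) = P(j) + (2/((j + 4)(j + 5))) = (j/(2(j + 4))) + (2/((j + 4)(j + 5))).
Simplifying, P(j+1) = (j + 1)/(2(j + 5)) = (j+1)/(2((j+1) + 4)),
which is the closed form with r = j+1.
This completes the induction.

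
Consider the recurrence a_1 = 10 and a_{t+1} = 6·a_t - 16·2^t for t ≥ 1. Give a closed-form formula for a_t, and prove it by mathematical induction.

a_t = 2^(t + 2) + 2·6^(t - 1)

Computing the first terms: a_1 = 10, a_2 = 28, a_3 = 104. This suggests a_t = 2^(t + 2) + 2·6^(t - 1).
Base step (t = 1): the formula gives 10 = 10 = a_1.
Inductive step: suppose the statement holds for some p ≥ 1, so a_p = 2^(p + 2) + 2·6^(p - 1).
Then a_{p+1} = 6·a_p - 16·2^p = 6·(2^(p + 2) + 2·6^(p - 1)) - 16·2^p = 2^(p + 3) + 2·6^p = 2^((p+1) + 2) + 2·6^((p+1) - 1),
which is the claimed formula at t = p+1.
Hence, by induction on t, the claim holds for every t ≥ 1.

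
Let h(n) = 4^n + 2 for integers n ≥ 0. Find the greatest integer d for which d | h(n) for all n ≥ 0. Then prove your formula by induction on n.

Computing the first values: h(0) = 3 and h(1) = 6; gcd(3, 6) = 3, so d ≤ 3.
We prove 3 | 4^n + 2 for all n ≥ 0 by induction on n.
Base step (n = 0): h(0) = 3 = 3·(1), so 3 | h(0).
Inductive step: suppose the statement holds for some j ≥ 0, i.e. 3 | h(j). Then
h(j+1) = 4^(j+1) + 2 = 4·(4^j + 2) - 6 = 4·h(j) - 6. The first term is divisible by 3 by the inductive hypothesis, and -6 is divisible by 3. Hence 3 | h(j+1).
By induction, the statement is established for all n ≥ 0.
Therefore the largest such d is 3.

d = 3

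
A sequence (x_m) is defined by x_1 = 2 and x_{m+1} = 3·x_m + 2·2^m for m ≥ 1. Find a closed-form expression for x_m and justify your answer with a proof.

Computing the first terms: x_1 = 2, x_2 = 10, x_3 = 38. This suggests x_m = -2^(m + 1) + 2·3^m.
For the base case m = 1: the formula gives 2 = 2 = x_1.
Inductive step: assume the claim holds for m = k, so x_k = -2^(k + 1) + 2·3^k.
Then x_{k+1} = 3·x_k + 2·2^k = 3·(-2^(k + 1) + 2·3^k) + 2·2^k = -2^(k + 2) + 2·3^(k + 1) = -2^((k+1) + 1) + 2·3^(k+1),
which is the claimed formula at m = k+1.
By induction, the statement is established for all m ≥ 1.

x_m = -2^(m + 1) + 2·3^m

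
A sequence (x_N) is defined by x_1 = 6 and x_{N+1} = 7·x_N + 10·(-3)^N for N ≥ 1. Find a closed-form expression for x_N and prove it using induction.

x_N = -(-3)^N + 3·7^(N - 1)

Computing the first terms: x_1 = 6, x_2 = 12, x_3 = 174. This suggests x_N = -(-3)^N + 3·7^(N - 1).
When N = 1: the formula gives 6 = 6 = x_1.
For the inductive step, assume it holds for an arbitrary m ≥ 1, so x_m = -(-3)^m + 3·7^(m - 1).
Then x_{m+1} = 7·x_m + 10·(-3)^m = 7·(-(-3)^m + 3·7^(m - 1)) + 10·(-3)^m = -(-3)^(m + 1) + 3·7^m = -(-3)^(m+1) + 3·7^((m+1) - 1),
which is the claimed formula at N = m+1.
This completes the induction.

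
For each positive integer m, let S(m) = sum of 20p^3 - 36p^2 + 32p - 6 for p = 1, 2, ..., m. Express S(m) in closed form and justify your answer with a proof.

S(m) = m(5m^3 - 2m^2 + 3m + 4)

We claim S(m) = m(5m^3 - 2m^2 + 3m + 4) for all m ≥ 1.
When m = 1: S(1) = 10, and the closed form gives 10. They agree.
Inductive step: assume the claim holds for m = p, so S(p) = p(5p^3 - 2p^2 + 3p + 4).
Then S(p+1) = S(p) + (20p^3 + 24p^2 + 20p + 10) = (p(5p^3 - 2p^2 + 3p + 4)) + (20p^3 + 24p^2 + 20p + 10).
Simplifying, S(p+1) = (p + 1)(5p^3 + 13p^2 + 14p + 10) = (p+1)(5(p+1)^3 - 2(p+1)^2 + 3(p+1) + 4),
which is the closed form with m = p+1.
Hence, by induction on m, the claim holds for every m ≥ 1.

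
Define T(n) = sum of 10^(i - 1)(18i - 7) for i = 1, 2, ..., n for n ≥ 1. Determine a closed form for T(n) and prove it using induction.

T(n) = 10^n(2n - 1) + 1

We claim T(n) = 10^n(2n - 1) + 1 for all n ≥ 1.
Base case (n = 1): T(1) = 11, and the closed form gives 11. They agree.
Inductive step: assume the claim holds for n = i, so T(i) = 10^i(2i - 1) + 1.
Then T(i+1) = T(i) + (10^i(18i + 11)) = (10^i(2i - 1) + 1) + (10^i(18i + 11)).
Simplifying, T(i+1) = 20·10^i·i + 10·10^i + 1 = 10^(i+1)(2(i+1) - 1) + 1,
which is the closed form with n = i+1.
This completes the induction.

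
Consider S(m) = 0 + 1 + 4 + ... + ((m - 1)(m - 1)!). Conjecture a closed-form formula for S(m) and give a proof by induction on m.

S(m) = m! - 1

We claim S(m) = m! - 1 for all m ≥ 1.
When m = 1: S(1) = 0, and the closed form gives 0. They agree.
Inductive step: suppose the statement holds for some i ≥ 1, so S(i) = i! - 1.
Then S(i+1) = S(i) + (i·i!) = (i! - 1) + (i·i!).
Simplifying, S(i+1) = (i+1)! - 1,
which is the closed form with m = i+1.
Hence, by induction on m, the claim holds for every m ≥ 1.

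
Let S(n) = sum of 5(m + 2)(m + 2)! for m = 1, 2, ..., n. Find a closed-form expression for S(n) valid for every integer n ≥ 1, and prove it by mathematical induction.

We claim S(n) = 5(n + 3)! - 30 for all n ≥ 1.
For the base case n = 1: S(1) = 90, and the closed form gives 90. They agree.
Inductive step: suppose the statement holds for some m ≥ 1, so S(m) = 5(m + 3)! - 30.
Then S(m+1) = S(m) + (5(m + 3)(m + 3)!) = (5(m + 3)! - 30) + (5(m + 3)(m + 3)!).
Simplifying, S(m+1) = 5((m+1) + 3)! - 30,
which is the closed form with n = m+1.
This completes the induction.

S(n) = 5(n + 3)! - 30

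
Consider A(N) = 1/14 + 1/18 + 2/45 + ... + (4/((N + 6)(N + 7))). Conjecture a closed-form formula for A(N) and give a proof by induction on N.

A(N) = 4N/(7(N + 7))

We claim A(N) = 4N/(7(N + 7)) for all N ≥ 1.
When N = 1: A(1) = 1/14, and the closed form gives 1/14. They agree.
Suppose the result is true for N = k, so A(k) = 4k/(7(k + 7)).
Then A(k+1) = A(k) + (4/((k + 7)(k + 8))) = (4k/(7(k + 7))) + (4/((k + 7)(k + 8))).
Simplifying, A(k+1) = 4(k + 1)/(7(k + 8)) = 4(k+1)/(7((k+1) + 7)),
which is the closed form with N = k+1.
This completes the induction.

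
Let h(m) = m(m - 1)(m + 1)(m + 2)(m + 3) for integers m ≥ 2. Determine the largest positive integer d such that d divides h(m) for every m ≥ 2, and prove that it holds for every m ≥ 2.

d = 120

Computing the first values: h(2) = 120 and h(3) = 720; gcd(120, 720) = 120, so d ≤ 120.
We prove 120 | m(m - 1)(m + 1)(m + 2)(m + 3) for all m ≥ 2 by induction on m.
For the base case m = 2: h(2) = 120 = 120·(1), so 120 | h(2).
Suppose the result is true for m = p, i.e. 120 | h(p). Then
h(p+1) − h(p) = p·(p+1)·(p+2)·(p+3)·(p+4) − (p-1)·p·(p+1)·(p+2)·(p+3) = p·(p+1)·(p+2)·(p+3)·[(p+4) − (p-1)] = 5·p·(p+1)·(p+2)·(p+3). The product of 4 consecutive integers is divisible by (4)! = 24, so h(p+1) − h(p) is divisible by 5·24 = 120. By the inductive hypothesis 120 | h(p), hence 120 | h(p+1).
Hence, by induction on m, the claim holds for every m ≥ 2.
Therefore the largest such d is 120.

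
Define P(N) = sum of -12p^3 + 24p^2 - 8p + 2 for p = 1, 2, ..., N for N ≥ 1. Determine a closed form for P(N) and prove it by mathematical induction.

We claim P(N) = -N(3N^3 - 2N^2 - 5N - 2) for all N ≥ 1.
For the base case N = 1: P(1) = 6, and the closed form gives 6. They agree.
Inductive step: assume the claim holds for N = p, so P(p) = p(-3p^3 + 2p^2 + 5p + 2).
Then P(p+1) = P(p) + (-12p^3 - 12p^2 + 4p + 6) = (p(-3p^3 + 2p^2 + 5p + 2)) + (-12p^3 - 12p^2 + 4p + 6).
Simplifying, P(p+1) = -(p + 1)(3p^3 + 7p^2 - 6) = -(p+1)(3(p+1)^3 - 2(p+1)^2 - 5(p+1) - 2),
which is the closed form with N = p+1.
Hence, by induction on N, the claim holds for every N ≥ 1.

P(N) = -N(3N^3 - 2N^2 - 5N - 2)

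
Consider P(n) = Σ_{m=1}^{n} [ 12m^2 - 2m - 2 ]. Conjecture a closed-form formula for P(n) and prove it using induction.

P(n) = n(4n^2 + 5n - 1)

We claim P(n) = n(4n^2 + 5n - 1) for all n ≥ 1.
When n = 1: P(1) = 8, and the closed form gives 8. They agree.
Suppose the result is true for n = m, so P(m) = m(4m^2 + 5m - 1).
Then P(m+1) = P(m) + (12m^2 + 22m + 8) = (m(4m^2 + 5m - 1)) + (12m^2 + 22m + 8).
Simplifying, P(m+1) = (m + 1)(4m^2 + 13m + 8) = (m+1)(4(m+1)^2 + 5(m+1) - 1),
which is the closed form with n = m+1.
By induction, the statement is established for all n ≥ 1.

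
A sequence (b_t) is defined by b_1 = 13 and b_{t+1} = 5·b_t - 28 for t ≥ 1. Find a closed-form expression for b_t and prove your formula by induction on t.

b_t = 6·5^(t - 1) + 7

Computing the first terms: b_1 = 13, b_2 = 37, b_3 = 157. This suggests b_t = 6·5^(t - 1) + 7.
When t = 1: the formula gives 13 = 13 = b_1.
Suppose the result is true for t = m, so b_m = 6·5^(m - 1) + 7.
Then b_{m+1} = 5·b_m - 28 = 5·(6·5^(m - 1) + 7) - 28 = 6·5^m + 7 = 6·5^((m+1) - 1) + 7,
which is the claimed formula at t = m+1.
Hence, by induction on t, the claim holds for every t ≥ 1.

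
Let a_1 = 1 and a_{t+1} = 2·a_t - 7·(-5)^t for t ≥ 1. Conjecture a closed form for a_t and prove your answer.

a_t = (-5)^t + 3·2^t

Computing the first terms: a_1 = 1, a_2 = 37, a_3 = -101. This suggests a_t = (-5)^t + 3·2^t.
Base case (t = 1): the formula gives 1 = 1 = a_1.
Inductive step: suppose the statement holds for some p ≥ 1, so a_p = (-5)^p + 3·2^p.
Then a_{p+1} = 2·a_p - 7·(-5)^p = 2·((-5)^p + 3·2^p) - 7·(-5)^p = (-5)^(p + 1) + 3·2^(p + 1),
which is the claimed formula at t = p+1.
By the principle of mathematical induction, the result holds for all t ≥ 1.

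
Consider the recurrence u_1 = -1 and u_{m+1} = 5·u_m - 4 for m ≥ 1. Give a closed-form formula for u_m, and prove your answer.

Computing the first terms: u_1 = -1, u_2 = -9, u_3 = -49. This suggests u_m = -2·5^(m - 1) + 1.
For the base case m = 1: the formula gives -1 = -1 = u_1.
Suppose the result is true for m = i, so u_i = -2·5^(i - 1) + 1.
Then u_{i+1} = 5·u_i - 4 = 5·(-2·5^(i - 1) + 1) - 4 = -2·5^i + 1 = -2·5^((i+1) - 1) + 1,
which is the claimed formula at m = i+1.
By induction, the statement is established for all m ≥ 1.

u_m = -2·5^(m - 1) + 1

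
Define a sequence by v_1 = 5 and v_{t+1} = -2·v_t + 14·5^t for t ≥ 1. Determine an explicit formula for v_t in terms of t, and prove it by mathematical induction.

Computing the first terms: v_1 = 5, v_2 = 60, v_3 = 230. This suggests v_t = -5(-2)^(t - 1) + 2·5^t.
Base step (t = 1): the formula gives 5 = 5 = v_1.
Inductive step: suppose the statement holds for some k ≥ 1, so v_k = -5(-2)^(k - 1) + 2·5^k.
Then v_{k+1} = -2·v_k + 14·5^k = -2·(-5(-2)^(k - 1) + 2·5^k) + 14·5^k = -5(-2)^k + 2·5^(k + 1) = -5(-2)^((k+1) - 1) + 2·5^(k+1),
which is the claimed formula at t = k+1.
This completes the induction.

v_t = -5(-2)^(t - 1) + 2·5^t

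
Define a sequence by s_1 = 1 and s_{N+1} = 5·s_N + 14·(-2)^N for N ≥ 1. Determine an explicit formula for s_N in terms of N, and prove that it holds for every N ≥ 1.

s_N = (-2)^(N + 1) - 3·5^(N - 1)

Computing the first terms: s_1 = 1, s_2 = -23, s_3 = -59. This suggests s_N = (-2)^(N + 1) - 3·5^(N - 1).
Base case (N = 1): the formula gives 1 = 1 = s_1.
For the inductive step, assume it holds for an arbitrary i ≥ 1, so s_i = (-2)^(i + 1) - 3·5^(i - 1).
Then s_{i+1} = 5·s_i + 14·(-2)^i = 5·((-2)^(i + 1) - 3·5^(i - 1)) + 14·(-2)^i = (-2)^(i + 2) - 3·5^i = (-2)^((i+1) + 1) - 3·5^((i+1) - 1),
which is the claimed formula at N = i+1.
By induction, the statement is established for all N ≥ 1.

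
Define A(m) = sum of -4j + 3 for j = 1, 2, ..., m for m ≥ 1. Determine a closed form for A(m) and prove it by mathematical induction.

A(m) = -m(2m - 1)

We claim A(m) = -m(2m - 1) for all m ≥ 1.
For the base case m = 1: A(1) = -1, and the closed form gives -1. They agree.
Suppose the result is true for m = j, so A(j) = j(-2j + 1).
Then A(j+1) = A(j) + (-4j - 1) = (j(-2j + 1)) + (-4j - 1).
Simplifying, A(j+1) = -(j + 1)(2j + 1) = -(j+1)(2(j+1) - 1),
which is the closed form with m = j+1.
Hence, by induction on m, the claim holds for every m ≥ 1.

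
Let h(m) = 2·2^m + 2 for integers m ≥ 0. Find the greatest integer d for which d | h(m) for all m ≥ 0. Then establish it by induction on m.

Computing the first values: h(0) = 4 and h(1) = 6; gcd(4, 6) = 2, so d ≤ 2.
We prove 2 | 2·2^m + 2 for all m ≥ 0 by induction on m.
When m = 0: h(0) = 4 = 2·(2), so 2 | h(0).
For the inductive step, assume it holds for an arbitrary i ≥ 0, i.e. 2 | h(i). Then
h(i+1) = 2·2^(i+1) + 2 = 2·(2·2^i + 2) - 2 = 2·h(i) - 2. The first term is divisible by 2 by the inductive hypothesis, and -2 is divisible by 2. Hence 2 | h(i+1).
By induction, the statement is established for all m ≥ 0.
Therefore the largest such d is 2.

d = 2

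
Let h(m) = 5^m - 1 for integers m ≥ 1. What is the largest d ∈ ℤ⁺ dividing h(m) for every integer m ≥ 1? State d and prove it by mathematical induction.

d = 4

Computing the first values: h(1) = 4 and h(2) = 24; gcd(4, 24) = 4, so d ≤ 4.
We prove 4 | 5^m - 1 for all m ≥ 1 by induction on m.
For the base case m = 1: h(1) = 4 = 4·(1), so 4 | h(1).
Inductive step: assume the claim holds for m = i, i.e. 4 | h(i). Then
5^{i+1} − 1^{i+1} = 5·5^i − 1·1^i = 5·(5^i − 1^i) + (4)·1^i. The first term is divisible by 4 by the inductive hypothesis, and the second term (4)·1^i is divisible by 4 since 4 | 4. Hence 4 | h(i+1).
By induction, the statement is established for all m ≥ 1.
Therefore the largest such d is 4.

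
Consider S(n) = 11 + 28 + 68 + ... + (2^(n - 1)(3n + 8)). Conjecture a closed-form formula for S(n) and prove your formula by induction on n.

S(n) = 2^n(3n + 5) - 5

We claim S(n) = 2^n(3n + 5) - 5 for all n ≥ 1.
Base step (n = 1): S(1) = 11, and the closed form gives 11. They agree.
For the inductive step, assume it holds for an arbitrary r ≥ 1, so S(r) = 2^r(3r + 5) - 5.
Then S(r+1) = S(r) + (2^r(3r + 11)) = (2^r(3r + 5) - 5) + (2^r(3r + 11)).
Simplifying, S(r+1) = 6·2^r·r + 16·2^r - 5 = 2^(r+1)(3(r+1) + 5) - 5,
which is the closed form with n = r+1.
By the principle of mathematical induction, the result holds for all n ≥ 1.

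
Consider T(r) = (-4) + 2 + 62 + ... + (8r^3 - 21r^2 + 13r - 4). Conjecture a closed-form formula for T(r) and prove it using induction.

T(r) = r(2r^3 - 3r^2 - 2r - 1)

We claim T(r) = r(2r^3 - 3r^2 - 2r - 1) for all r ≥ 1.
For the base case r = 1: T(1) = -4, and the closed form gives -4. They agree.
Inductive step: assume the claim holds for r = m, so T(m) = m(2m^3 - 3m^2 - 2m - 1).
Then T(m+1) = T(m) + (8m^3 + 3m^2 - 5m - 4) = (m(2m^3 - 3m^2 - 2m - 1)) + (8m^3 + 3m^2 - 5m - 4).
Simplifying, T(m+1) = (m + 1)(2m^3 + 3m^2 - 2m - 4) = (m+1)(2(m+1)^3 - 3(m+1)^2 - 2(m+1) - 1),
which is the closed form with r = m+1.
This completes the induction.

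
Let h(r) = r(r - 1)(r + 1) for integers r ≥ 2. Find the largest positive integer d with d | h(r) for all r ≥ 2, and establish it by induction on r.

Computing the first values: h(2) = 6 and h(3) = 24; gcd(6, 24) = 6, so d ≤ 6.
We prove 6 | r(r - 1)(r + 1) for all r ≥ 2 by induction on r.
Base case (r = 2): h(2) = 6 = 6·(1), so 6 | h(2).
Inductive step: assume the claim holds for r = i, i.e. 6 | h(i). Then
h(i+1) − h(i) = i·(i+1)·(i+2) − (i-1)·i·(i+1) = i·(i+1)·[(i+2) − (i-1)] = 3·i·(i+1). The product of 2 consecutive integers is divisible by (2)! = 2, so h(i+1) − h(i) is divisible by 3·2 = 6. By the inductive hypothesis 6 | h(i), hence 6 | h(i+1).
By induction, the statement is established for all r ≥ 2.
Therefore the largest such d is 6.

d = 6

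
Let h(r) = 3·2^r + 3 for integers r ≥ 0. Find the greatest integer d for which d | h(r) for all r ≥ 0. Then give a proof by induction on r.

d = 3

Computing the first values: h(0) = 6 and h(1) = 9; gcd(6, 9) = 3, so d ≤ 3.
We prove 3 | 3·2^r + 3 for all r ≥ 0 by induction on r.
When r = 0: h(0) = 6 = 3·(2), so 3 | h(0).
For the inductive step, assume it holds for an arbitrary p ≥ 0, i.e. 3 | h(p). Then
h(p+1) = 3·2^(p+1) + 3 = 2·(3·2^p + 3) - 3 = 2·h(p) - 3. The first term is divisible by 3 by the inductive hypothesis, and -3 is divisible by 3. Hence 3 | h(p+1).
By the principle of mathematical induction, the result holds for all r ≥ 0.
Therefore the largest such d is 3.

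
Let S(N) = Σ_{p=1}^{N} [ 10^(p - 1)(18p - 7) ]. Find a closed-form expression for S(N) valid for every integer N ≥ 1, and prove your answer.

We claim S(N) = 10^N(2N - 1) + 1 for all N ≥ 1.
When N = 1: S(1) = 11, and the closed form gives 11. They agree.
Suppose the result is true for N = p, so S(p) = 10^p(2p - 1) + 1.
Then S(p+1) = S(p) + (10^p(18p + 11)) = (10^p(2p - 1) + 1) + (10^p(18p + 11)).
Simplifying, S(p+1) = 20·10^p·p + 10·10^p + 1 = 10^(p+1)(2(p+1) - 1) + 1,
which is the closed form with N = p+1.
By induction, the statement is established for all N ≥ 1.

S(N) = 10^N(2N - 1) + 1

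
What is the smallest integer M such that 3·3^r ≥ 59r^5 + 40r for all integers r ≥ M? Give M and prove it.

At r = 15: 43046721 < 44803725, so the inequality fails and M ≥ 16. We prove 3·3^r ≥ 59r^5 + 40r for all r ≥ 16.
Base step (r = 16): 3·3^r = 129140163 and 59r^5 + 40r = 61866624, so 129140163 ≥ 61866624.
Inductive step: suppose the statement holds for some m ≥ 16, so 3·3^m ≥ 59m^5 + 40m.
Then 3·3^(m + 1) = 3·(3·3^m) ≥ 3·(59m^5 + 40m).
Also, for m ≥ 16 we have 3·(59m^5 + 40m) ≥ 59(m+1)^5 + 40(m+1), since 3·(59m^5 + 40m) − (59(m+1)^5 + 40(m+1)) = 118m^5 - 295m^4 - 590m^3 - 590m^2 - 215m - 99, which is nonnegative for all m ≥ 16.
Combining, 3·3^(m + 1) ≥ 59(m+1)^5 + 40(m+1).
By the principle of mathematical induction, the result holds for all r ≥ 16.
Hence the smallest such M is 16.

M = 16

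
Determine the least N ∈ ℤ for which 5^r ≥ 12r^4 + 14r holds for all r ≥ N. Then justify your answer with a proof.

At r = 6: 15625 < 15636, so the inequality fails and N ≥ 7. We prove 5^r ≥ 12r^4 + 14r for all r ≥ 7.
For the base case r = 7: 5^r = 78125 and 12r^4 + 14r = 28910, so 78125 ≥ 28910.
Inductive step: assume the claim holds for r = p, so 5^p ≥ 12p^4 + 14p.
Then 5^(p + 1) = 5·(5^p) ≥ 5·(12p^4 + 14p).
Also, for p ≥ 7 we have 5·(12p^4 + 14p) ≥ 12(p+1)^4 + 14(p+1), since 5·(12p^4 + 14p) − (12(p+1)^4 + 14(p+1)) = 48p^4 - 48p^3 - 72p^2 + 8p - 26, which is nonnegative for all p ≥ 7.
Combining, 5^(p + 1) ≥ 12(p+1)^4 + 14(p+1).
By induction, the statement is established for all r ≥ 7.
Hence the smallest such N is 7.

N = 7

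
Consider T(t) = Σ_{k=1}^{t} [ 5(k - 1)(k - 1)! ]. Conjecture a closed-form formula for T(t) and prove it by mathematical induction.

We claim T(t) = 5t! - 5 for all t ≥ 1.
For the base case t = 1: T(1) = 0, and the closed form gives 0. They agree.
Inductive step: assume the claim holds for t = k, so T(k) = 5k! - 5.
Then T(k+1) = T(k) + (5k·k!) = (5k! - 5) + (5k·k!).
Simplifying, T(k+1) = 5(k+1)! - 5,
which is the closed form with t = k+1.
By induction, the statement is established for all t ≥ 1.

T(t) = 5t! - 5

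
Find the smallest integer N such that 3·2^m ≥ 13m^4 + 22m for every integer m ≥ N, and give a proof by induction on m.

N = 20

At m = 19: 1572864 < 1694591, so the inequality fails and N ≥ 20. We prove 3·2^m ≥ 13m^4 + 22m for all m ≥ 20.
Base step (m = 20): 3·2^m = 3145728 and 13m^4 + 22m = 2080440, so 3145728 ≥ 2080440.
Inductive step: assume the claim holds for m = k, so 3·2^k ≥ 13k^4 + 22k.
Then 3·2^(k + 1) = 2·(3·2^k) ≥ 2·(13k^4 + 22k).
Also, for k ≥ 20 we have 2·(13k^4 + 22k) ≥ 13(k+1)^4 + 22(k+1), since 2·(13k^4 + 22k) − (13(k+1)^4 + 22(k+1)) = 13k^4 - 52k^3 - 78k^2 - 30k - 35, which is nonnegative for all k ≥ 20.
Combining, 3·2^(k + 1) ≥ 13(k+1)^4 + 22(k+1).
By induction, the statement is established for all m ≥ 20.
Hence the smallest such N is 20.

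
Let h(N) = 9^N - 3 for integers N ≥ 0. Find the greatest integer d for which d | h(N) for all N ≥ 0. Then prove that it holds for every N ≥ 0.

d = 2

Computing the first values: h(0) = -2 and h(1) = 6; gcd(-2, 6) = 2, so d ≤ 2.
We prove 2 | 9^N - 3 for all N ≥ 0 by induction on N.
Base case (N = 0): h(0) = -2 = 2·(-1), so 2 | h(0).
Inductive step: suppose the statement holds for some j ≥ 0, i.e. 2 | h(j). Then
h(j+1) = 9^(j+1) - 3 = 9·(9^j - 3) + 24 = 9·h(j) + 24. The first term is divisible by 2 by the inductive hypothesis, and 24 is divisible by 2. Hence 2 | h(j+1).
Hence, by induction on N, the claim holds for every N ≥ 0.
Therefore the largest such d is 2.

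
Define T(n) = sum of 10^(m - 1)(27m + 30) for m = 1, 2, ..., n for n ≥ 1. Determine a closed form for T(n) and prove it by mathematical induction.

We claim T(n) = 3·10^n(n + 1) - 3 for all n ≥ 1.
Base step (n = 1): T(1) = 57, and the closed form gives 57. They agree.
Inductive step: assume the claim holds for n = m, so T(m) = 3·10^m(m + 1) - 3.
Then T(m+1) = T(m) + (10^m(27m + 57)) = (3·10^m(m + 1) - 3) + (10^m(27m + 57)).
Simplifying, T(m+1) = 30·10^m·m + 60·10^m - 3 = 3·10^(m+1)((m+1) + 1) - 3,
which is the closed form with n = m+1.
By induction, the statement is established for all n ≥ 1.

T(n) = 3·10^n(n + 1) - 3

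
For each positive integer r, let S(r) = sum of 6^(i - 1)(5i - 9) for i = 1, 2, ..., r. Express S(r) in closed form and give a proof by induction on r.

S(r) = 6^r(r - 2) + 2

We claim S(r) = 6^r(r - 2) + 2 for all r ≥ 1.
When r = 1: S(1) = -4, and the closed form gives -4. They agree.
For the inductive step, assume it holds for an arbitrary i ≥ 1, so S(i) = 6^i(i - 2) + 2.
Then S(i+1) = S(i) + (6^i(5i - 4)) = (6^i(i - 2) + 2) + (6^i(5i - 4)).
Simplifying, S(i+1) = 6·6^i·i - 6·6^i + 2 = 6^(i+1)((i+1) - 2) + 2,
which is the closed form with r = i+1.
Hence, by induction on r, the claim holds for every r ≥ 1.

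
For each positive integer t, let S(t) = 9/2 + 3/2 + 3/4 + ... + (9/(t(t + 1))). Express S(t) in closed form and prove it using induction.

We claim S(t) = 9t/(t + 1) for all t ≥ 1.
Base step (t = 1): S(1) = 9/2, and the closed form gives 9/2. They agree.
Inductive step: assume the claim holds for t = m, so S(m) = 9m/(m + 1).
Then S(m+1) = S(m) + (9/((m + 1)(m + 2))) = (9m/(m + 1)) + (9/((m + 1)(m + 2))).
Simplifying, S(m+1) = 9(m + 1)/(m + 2) = 9(m+1)/((m+1) + 1),
which is the closed form with t = m+1.
Hence, by induction on t, the claim holds for every t ≥ 1.

S(t) = 9t/(t + 1)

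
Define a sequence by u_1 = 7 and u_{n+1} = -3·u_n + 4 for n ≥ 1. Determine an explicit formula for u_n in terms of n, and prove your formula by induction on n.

Computing the first terms: u_1 = 7, u_2 = -17, u_3 = 55. This suggests u_n = -2(-3)^n + 1.
Base case (n = 1): the formula gives 7 = 7 = u_1.
Suppose the result is true for n = m, so u_m = -2(-3)^m + 1.
Then u_{m+1} = -3·u_m + 4 = -3·(-2(-3)^m + 1) + 4 = -2(-3)^(m + 1) + 1,
which is the claimed formula at n = m+1.
By induction, the statement is established for all n ≥ 1.

u_n = -2(-3)^n + 1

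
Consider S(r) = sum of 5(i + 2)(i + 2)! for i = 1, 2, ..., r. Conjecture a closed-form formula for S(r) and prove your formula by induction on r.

S(r) = 5(r + 3)! - 30

We claim S(r) = 5(r + 3)! - 30 for all r ≥ 1.
For the base case r = 1: S(1) = 90, and the closed form gives 90. They agree.
Inductive step: assume the claim holds for r = i, so S(i) = 5(i + 3)! - 30.
Then S(i+1) = S(i) + (5(i + 3)(i + 3)!) = (5(i + 3)! - 30) + (5(i + 3)(i + 3)!).
Simplifying, S(i+1) = 5((i+1) + 3)! - 30,
which is the closed form with r = i+1.
By the principle of mathematical induction, the result holds for all r ≥ 1.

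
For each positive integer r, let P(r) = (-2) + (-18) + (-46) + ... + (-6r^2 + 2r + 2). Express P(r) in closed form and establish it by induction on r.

We claim P(r) = -2r(r^2 + r - 1) for all r ≥ 1.
Base step (r = 1): P(1) = -2, and the closed form gives -2. They agree.
For the inductive step, assume it holds for an arbitrary p ≥ 1, so P(p) = 2p(-p^2 - p + 1).
Then P(p+1) = P(p) + (2p - 6(p + 1)^2 + 4) = (2p(-p^2 - p + 1)) + (2p - 6(p + 1)^2 + 4).
Simplifying, P(p+1) = -2(p + 1)(p^2 + 3p + 1) = -2(p+1)((p+1)^2 + (p+1) - 1),
which is the closed form with r = p+1.
By induction, the statement is established for all r ≥ 1.

P(r) = -2r(r^2 + r - 1)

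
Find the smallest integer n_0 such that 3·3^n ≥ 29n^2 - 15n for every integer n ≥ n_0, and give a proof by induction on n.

n_0 = 5

At n = 4: 243 < 404, so the inequality fails and n_0 ≥ 5. We prove 3·3^n ≥ 29n^2 - 15n for all n ≥ 5.
Base case (n = 5): 3·3^n = 729 and 29n^2 - 15n = 650, so 729 ≥ 650.
Inductive step: assume the claim holds for n = k, so 3·3^k ≥ 29k^2 - 15k.
Then 3·3^(k + 1) = 3·(3·3^k) ≥ 3·(29k^2 - 15k).
Also, for k ≥ 5 we have 3·(29k^2 - 15k) ≥ 29(k+1)^2 - 15(k+1), since 3·(29k^2 - 15k) − (29(k+1)^2 - 15(k+1)) = 58k^2 - 88k - 14, which is nonnegative for all k ≥ 5.
Combining, 3·3^(k + 1) ≥ 29(k+1)^2 - 15(k+1).
By induction, the statement is established for all n ≥ 5.
Hence the smallest such n_0 is 5.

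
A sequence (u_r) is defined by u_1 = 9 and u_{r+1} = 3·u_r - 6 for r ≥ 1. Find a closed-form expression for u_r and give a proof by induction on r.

Computing the first terms: u_1 = 9, u_2 = 21, u_3 = 57. This suggests u_r = 2·3^r + 3.
Base step (r = 1): the formula gives 9 = 9 = u_1.
For the inductive step, assume it holds for an arbitrary k ≥ 1, so u_k = 2·3^k + 3.
Then u_{k+1} = 3·u_k - 6 = 3·(2·3^k + 3) - 6 = 2·3^(k + 1) + 3,
which is the claimed formula at r = k+1.
By the principle of mathematical induction, the result holds for all r ≥ 1.

u_r = 2·3^r + 3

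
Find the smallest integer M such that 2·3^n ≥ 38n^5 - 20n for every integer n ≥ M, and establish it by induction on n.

M = 16

At n = 15: 28697814 < 28855950, so the inequality fails and M ≥ 16. We prove 2·3^n ≥ 38n^5 - 20n for all n ≥ 16.
Base case (n = 16): 2·3^n = 86093442 and 38n^5 - 20n = 39845568, so 86093442 ≥ 39845568.
Inductive step: assume the claim holds for n = i, so 2·3^i ≥ 38i^5 - 20i.
Then 2·3^(i + 1) = 3·(2·3^i) ≥ 3·(38i^5 - 20i).
Also, for i ≥ 16 we have 3·(38i^5 - 20i) ≥ 38(i+1)^5 - 20(i+1), since 3·(38i^5 - 20i) − (38(i+1)^5 - 20(i+1)) = 76i^5 - 190i^4 - 380i^3 - 380i^2 - 230i - 18, which is nonnegative for all i ≥ 16.
Combining, 2·3^(i + 1) ≥ 38(i+1)^5 - 20(i+1).
Hence, by induction on n, the claim holds for every n ≥ 16.
Hence the smallest such M is 16.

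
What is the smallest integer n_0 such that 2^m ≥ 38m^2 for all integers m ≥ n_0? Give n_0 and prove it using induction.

At m = 12: 4096 < 5472, so the inequality fails and n_0 ≥ 13. We prove 2^m ≥ 38m^2 for all m ≥ 13.
Base step (m = 13): 2^m = 8192 and 38m^2 = 6422, so 8192 ≥ 6422.
Inductive step: assume the claim holds for m = j, so 2^j ≥ 38j^2.
Then 2^(j + 1) = 2·(2^j) ≥ 2·(38j^2).
Also, for j ≥ 13 we have 2·(38j^2) ≥ 38(j+1)^2, since 2 ≥ (1 + 1/j)^2 for all j ≥ 13.
Combining, 2^(j + 1) ≥ 38(j+1)^2.
This completes the induction.
Hence the smallest such n_0 is 13.

n_0 = 13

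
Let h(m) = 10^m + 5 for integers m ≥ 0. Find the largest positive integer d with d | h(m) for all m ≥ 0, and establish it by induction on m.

Computing the first values: h(0) = 6 and h(1) = 15; gcd(6, 15) = 3, so d ≤ 3.
We prove 3 | 10^m + 5 for all m ≥ 0 by induction on m.
When m = 0: h(0) = 6 = 3·(2), so 3 | h(0).
Inductive step: suppose the statement holds for some p ≥ 0, i.e. 3 | h(p). Then
h(p+1) = 10^(p+1) + 5 = 10·(10^p + 5) - 45 = 10·h(p) - 45. The first term is divisible by 3 by the inductive hypothesis, and -45 is divisible by 3. Hence 3 | h(p+1).
This completes the induction.
Therefore the largest such d is 3.

d = 3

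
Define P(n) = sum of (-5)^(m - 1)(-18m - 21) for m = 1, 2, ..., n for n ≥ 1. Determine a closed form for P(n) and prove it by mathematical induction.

We claim P(n) = (-5)^n(3n + 4) - 4 for all n ≥ 1.
Base step (n = 1): P(1) = -39, and the closed form gives -39. They agree.
Inductive step: assume the claim holds for n = m, so P(m) = (-5)^m(3m + 4) - 4.
Then P(m+1) = P(m) + ((-5)^m(-18m - 39)) = ((-5)^m(3m + 4) - 4) + ((-5)^m(-18m - 39)).
Simplifying, P(m+1) = -15(-5)^m·m - 35(-5)^m - 4 = (-5)^(m+1)(3(m+1) + 4) - 4,
which is the closed form with n = m+1.
By induction, the statement is established for all n ≥ 1.

P(n) = (-5)^n(3n + 4) - 4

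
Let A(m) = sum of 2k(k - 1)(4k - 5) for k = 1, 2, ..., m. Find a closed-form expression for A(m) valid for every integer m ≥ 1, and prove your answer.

We claim A(m) = 2m(m - 1)^2·(m + 1) for all m ≥ 1.
When m = 1: A(1) = 0, and the closed form gives 0. They agree.
Inductive step: suppose the statement holds for some k ≥ 1, so A(k) = 2k(k^3 - k^2 - k + 1).
Then A(k+1) = A(k) + (2k(k + 1)(4k - 1)) = (2k(k^3 - k^2 - k + 1)) + (2k(k + 1)(4k - 1)).
Simplifying, A(k+1) = 2k^2·(k + 1)(k + 2) = 2(k+1)((k+1) - 1)^2·((k+1) + 1),
which is the closed form with m = k+1.
By the principle of mathematical induction, the result holds for all m ≥ 1.

A(m) = 2m(m - 1)^2·(m + 1)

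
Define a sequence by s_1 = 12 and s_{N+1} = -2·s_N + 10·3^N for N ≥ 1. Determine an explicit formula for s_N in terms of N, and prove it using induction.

Computing the first terms: s_1 = 12, s_2 = 6, s_3 = 78. This suggests s_N = -3(-2)^N + 2·3^N.
For the base case N = 1: the formula gives 12 = 12 = s_1.
Inductive step: assume the claim holds for N = m, so s_m = -3(-2)^m + 2·3^m.
Then s_{m+1} = -2·s_m + 10·3^m = -2·(-3(-2)^m + 2·3^m) + 10·3^m = -3(-2)^(m + 1) + 2·3^(m + 1),
which is the claimed formula at N = m+1.
Hence, by induction on N, the claim holds for every N ≥ 1.

s_N = -3(-2)^N + 2·3^N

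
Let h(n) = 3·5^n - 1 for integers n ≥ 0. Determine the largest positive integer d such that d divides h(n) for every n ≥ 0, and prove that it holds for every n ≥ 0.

Computing the first values: h(0) = 2 and h(1) = 14; gcd(2, 14) = 2, so d ≤ 2.
We prove 2 | 3·5^n - 1 for all n ≥ 0 by induction on n.
Base case (n = 0): h(0) = 2 = 2·(1), so 2 | h(0).
Inductive step: suppose the statement holds for some m ≥ 0, i.e. 2 | h(m). Then
h(m+1) = 3·5^(m+1) - 1 = 5·(3·5^m - 1) + 4 = 5·h(m) + 4. The first term is divisible by 2 by the inductive hypothesis, and 4 is divisible by 2. Hence 2 | h(m+1).
Hence, by induction on n, the claim holds for every n ≥ 0.
Therefore the largest such d is 2.

d = 2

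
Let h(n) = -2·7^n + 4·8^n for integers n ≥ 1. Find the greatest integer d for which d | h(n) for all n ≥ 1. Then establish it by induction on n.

Computing the first values: h(1) = 18 and h(2) = 158; gcd(18, 158) = 2, so d ≤ 2.
We prove 2 | -2·7^n + 4·8^n for all n ≥ 1 by induction on n.
Base step (n = 1): h(1) = 18 = 2·(9), so 2 | h(1).
Inductive step: assume the claim holds for n = k, i.e. 2 | h(k). Then
h(k+1) − 8·h(k) = (-2·7^(k+1) + 4·8^(k+1)) − 8·(-2·7^k + 4·8^k) = (-2)·7^k·(7 − 8) = (2)·7^k. Since 2 | h(k) by the inductive hypothesis, 2 | 8·h(k); and 2 | 2 since 2 = 2·1. Therefore 2 | h(k+1).
By induction, the statement is established for all n ≥ 1.
Therefore the largest such d is 2.

d = 2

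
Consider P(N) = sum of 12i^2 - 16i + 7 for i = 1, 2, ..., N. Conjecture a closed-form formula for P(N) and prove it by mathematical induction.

We claim P(N) = N(4N^2 - 2N + 1) for all N ≥ 1.
For the base case N = 1: P(1) = 3, and the closed form gives 3. They agree.
Inductive step: assume the claim holds for N = i, so P(i) = i(4i^2 - 2i + 1).
Then P(i+1) = P(i) + (12i^2 + 8i + 3) = (i(4i^2 - 2i + 1)) + (12i^2 + 8i + 3).
Simplifying, P(i+1) = (i + 1)(4i^2 + 6i + 3) = (i+1)(4(i+1)^2 - 2(i+1) + 1),
which is the closed form with N = i+1.
Hence, by induction on N, the claim holds for every N ≥ 1.

P(N) = N(4N^2 - 2N + 1)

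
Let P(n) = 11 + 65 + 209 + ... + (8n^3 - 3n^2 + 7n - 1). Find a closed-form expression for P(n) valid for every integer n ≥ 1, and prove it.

P(n) = n(2n^3 + 3n^2 + 4n + 2)

We claim P(n) = n(2n^3 + 3n^2 + 4n + 2) for all n ≥ 1.
For the base case n = 1: P(1) = 11, and the closed form gives 11. They agree.
Suppose the result is true for n = p, so P(p) = p(2p^3 + 3p^2 + 4p + 2).
Then P(p+1) = P(p) + (8p^3 + 21p^2 + 25p + 11) = (p(2p^3 + 3p^2 + 4p + 2)) + (8p^3 + 21p^2 + 25p + 11).
Simplifying, P(p+1) = (p + 1)(2p^3 + 9p^2 + 16p + 11) = (p+1)(2(p+1)^3 + 3(p+1)^2 + 4(p+1) + 2),
which is the closed form with n = p+1.
By the principle of mathematical induction, the result holds for all n ≥ 1.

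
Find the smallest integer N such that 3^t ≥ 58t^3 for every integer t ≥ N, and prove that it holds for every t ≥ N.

N = 10

At t = 9: 19683 < 42282, so the inequality fails and N ≥ 10. We prove 3^t ≥ 58t^3 for all t ≥ 10.
Base case (t = 10): 3^t = 59049 and 58t^3 = 58000, so 59049 ≥ 58000.
For the inductive step, assume it holds for an arbitrary k ≥ 10, so 3^k ≥ 58k^3.
Then 3^(k + 1) = 3·(3^k) ≥ 3·(58k^3).
Also, for k ≥ 10 we have 3·(58k^3) ≥ 58(k+1)^3, since 3 ≥ (1 + 1/k)^3 for all k ≥ 10.
Combining, 3^(k + 1) ≥ 58(k+1)^3.
By induction, the statement is established for all t ≥ 10.
Hence the smallest such N is 10.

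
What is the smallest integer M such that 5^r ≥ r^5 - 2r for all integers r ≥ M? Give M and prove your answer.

M = 5

At r = 4: 625 < 1016, so the inequality fails and M ≥ 5. We prove 5^r ≥ r^5 - 2r for all r ≥ 5.
Base step (r = 5): 5^r = 3125 and r^5 - 2r = 3115, so 3125 ≥ 3115.
For the inductive step, assume it holds for an arbitrary j ≥ 5, so 5^j ≥ j^5 - 2j.
Then 5^(j + 1) = 5·(5^j) ≥ 5·(j^5 - 2j).
Also, for j ≥ 5 we have 5·(j^5 - 2j) ≥ (j+1)^5 - 2(j+1), since 5·(j^5 - 2j) − ((j+1)^5 - 2(j+1)) = 4j^5 - 5j^4 - 10j^3 - 10j^2 - 13j + 1, which is nonnegative for all j ≥ 5.
Combining, 5^(j + 1) ≥ (j+1)^5 - 2(j+1).
By the principle of mathematical induction, the result holds for all r ≥ 5.
Hence the smallest such M is 5.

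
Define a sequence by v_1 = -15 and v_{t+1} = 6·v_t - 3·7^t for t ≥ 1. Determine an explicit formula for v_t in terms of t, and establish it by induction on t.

Computing the first terms: v_1 = -15, v_2 = -111, v_3 = -813. This suggests v_t = 6^t - 3·7^t.
For the base case t = 1: the formula gives -15 = -15 = v_1.
For the inductive step, assume it holds for an arbitrary m ≥ 1, so v_m = 6^m - 3·7^m.
Then v_{m+1} = 6·v_m - 3·7^m = 6·(6^m - 3·7^m) - 3·7^m = 6^(m + 1) - 3·7^(m + 1),
which is the claimed formula at t = m+1.
By induction, the statement is established for all t ≥ 1.

v_t = 6^t - 3·7^t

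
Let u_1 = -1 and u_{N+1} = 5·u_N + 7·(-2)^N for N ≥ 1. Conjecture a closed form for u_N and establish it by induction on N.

Computing the first terms: u_1 = -1, u_2 = -19, u_3 = -67. This suggests u_N = -(-2)^N - 3·5^(N - 1).
For the base case N = 1: the formula gives -1 = -1 = u_1.
Suppose the result is true for N = j, so u_j = -(-2)^j - 3·5^(j - 1).
Then u_{j+1} = 5·u_j + 7·(-2)^j = 5·(-(-2)^j - 3·5^(j - 1)) + 7·(-2)^j = -(-2)^(j + 1) - 3·5^j = -(-2)^(j+1) - 3·5^((j+1) - 1),
which is the claimed formula at N = j+1.
Hence, by induction on N, the claim holds for every N ≥ 1.

u_N = -(-2)^N - 3·5^(N - 1)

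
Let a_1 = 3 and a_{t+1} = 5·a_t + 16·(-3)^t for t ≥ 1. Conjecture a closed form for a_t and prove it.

a_t = -2(-3)^t - 3·5^(t - 1)

Computing the first terms: a_1 = 3, a_2 = -33, a_3 = -21. This suggests a_t = -2(-3)^t - 3·5^(t - 1).
For the base case t = 1: the formula gives 3 = 3 = a_1.
Inductive step: suppose the statement holds for some p ≥ 1, so a_p = -2(-3)^p - 3·5^(p - 1).
Then a_{p+1} = 5·a_p + 16·(-3)^p = 5·(-2(-3)^p - 3·5^(p - 1)) + 16·(-3)^p = -2(-3)^(p + 1) - 3·5^p = -2(-3)^(p+1) - 3·5^((p+1) - 1),
which is the claimed formula at t = p+1.
Hence, by induction on t, the claim holds for every t ≥ 1.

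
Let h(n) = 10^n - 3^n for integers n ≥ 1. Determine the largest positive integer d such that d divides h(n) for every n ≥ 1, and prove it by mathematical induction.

Computing the first values: h(1) = 7 and h(2) = 91; gcd(7, 91) = 7, so d ≤ 7.
We prove 7 | 10^n - 3^n for all n ≥ 1 by induction on n.
Base step (n = 1): h(1) = 7 = 7·(1), so 7 | h(1).
Inductive step: suppose the statement holds for some m ≥ 1, i.e. 7 | h(m). Then
10^{m+1} − 3^{m+1} = 10·10^m − 3·3^m = 10·(10^m − 3^m) + (7)·3^m. The first term is divisible by 7 by the inductive hypothesis, and the second term (7)·3^m is divisible by 7 since 7 | 7. Hence 7 | h(m+1).
By the principle of mathematical induction, the result holds for all n ≥ 1.
Therefore the largest such d is 7.

d = 7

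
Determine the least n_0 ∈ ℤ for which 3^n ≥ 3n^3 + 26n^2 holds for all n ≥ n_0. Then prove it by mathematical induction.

n_0 = 8

At n = 7: 2187 < 2303, so the inequality fails and n_0 ≥ 8. We prove 3^n ≥ 3n^3 + 26n^2 for all n ≥ 8.
When n = 8: 3^n = 6561 and 3n^3 + 26n^2 = 3200, so 6561 ≥ 3200.
Inductive step: suppose the statement holds for some j ≥ 8, so 3^j ≥ 3j^3 + 26j^2.
Then 3^(j + 1) = 3·(3^j) ≥ 3·(3j^3 + 26j^2).
Also, for j ≥ 8 we have 3·(3j^3 + 26j^2) ≥ 3(j+1)^3 + 26(j+1)^2, since 3·(3j^3 + 26j^2) − (3(j+1)^3 + 26(j+1)^2) = 6j^3 + 43j^2 - 61j - 29, which is nonnegative for all j ≥ 8.
Combining, 3^(j + 1) ≥ 3(j+1)^3 + 26(j+1)^2.
By induction, the statement is established for all n ≥ 8.
Hence the smallest such n_0 is 8.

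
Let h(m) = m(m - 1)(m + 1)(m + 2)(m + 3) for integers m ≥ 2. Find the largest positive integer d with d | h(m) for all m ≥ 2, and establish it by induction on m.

d = 120

Computing the first values: h(2) = 120 and h(3) = 720; gcd(120, 720) = 120, so d ≤ 120.
We prove 120 | m(m - 1)(m + 1)(m + 2)(m + 3) for all m ≥ 2 by induction on m.
For the base case m = 2: h(2) = 120 = 120·(1), so 120 | h(2).
For the inductive step, assume it holds for an arbitrary i ≥ 2, i.e. 120 | h(i). Then
h(i+1) − h(i) = i·(i+1)·(i+2)·(i+3)·(i+4) − (i-1)·i·(i+1)·(i+2)·(i+3) = i·(i+1)·(i+2)·(i+3)·[(i+4) − (i-1)] = 5·i·(i+1)·(i+2)·(i+3). The product of 4 consecutive integers is divisible by (4)! = 24, so h(i+1) − h(i) is divisible by 5·24 = 120. By the inductive hypothesis 120 | h(i), hence 120 | h(i+1).
By the principle of mathematical induction, the result holds for all m ≥ 2.
Therefore the largest such d is 120.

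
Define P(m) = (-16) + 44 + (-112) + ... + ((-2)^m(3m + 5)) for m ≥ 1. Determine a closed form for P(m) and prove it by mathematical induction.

We claim P(m) = 2(-2)^m(m + 2) - 4 for all m ≥ 1.
When m = 1: P(1) = -16, and the closed form gives -16. They agree.
Inductive step: suppose the statement holds for some j ≥ 1, so P(j) = 2(-2)^j(j + 2) - 4.
Then P(j+1) = P(j) + ((-2)^(j + 1)(3j + 8)) = (2(-2)^j(j + 2) - 4) + ((-2)^(j + 1)(3j + 8)).
Simplifying, P(j+1) = -4(-2)^j·j - 12(-2)^j - 4 = 2(-2)^(j+1)((j+1) + 2) - 4,
which is the closed form with m = j+1.
By the principle of mathematical induction, the result holds for all m ≥ 1.

P(m) = 2(-2)^m(m + 2) - 4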